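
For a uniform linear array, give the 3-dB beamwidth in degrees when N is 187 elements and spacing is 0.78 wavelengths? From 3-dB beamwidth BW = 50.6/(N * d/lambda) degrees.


BW = 50.6 / (187 * 0.78) = 50.6 / 145.86 = 0.35

0.35 deg


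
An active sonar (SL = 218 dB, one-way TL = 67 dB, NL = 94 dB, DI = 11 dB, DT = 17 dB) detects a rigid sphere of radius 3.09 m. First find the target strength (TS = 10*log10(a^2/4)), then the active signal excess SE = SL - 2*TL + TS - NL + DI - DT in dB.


Step 1: TS = 10*log10(3.09^2/4) = 3.78 dB
Step 2: SE = SL - 2*TL + TS - NL + DI - DT = 218 - 2*67 + (3.78) - 94 + 11 - 17 = -12.22

-12.22 dB


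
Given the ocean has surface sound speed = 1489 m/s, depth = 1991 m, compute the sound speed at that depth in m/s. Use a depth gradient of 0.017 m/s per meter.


c = 1489 + 0.017 * 1991 = 1522.847

1522.847 m/s


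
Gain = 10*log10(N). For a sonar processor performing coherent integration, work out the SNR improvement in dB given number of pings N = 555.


27.44 dB


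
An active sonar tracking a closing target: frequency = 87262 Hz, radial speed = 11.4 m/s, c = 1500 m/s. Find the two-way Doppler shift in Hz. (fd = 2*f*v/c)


fd = 2*f*v/c = 2 * 87262 * 11.4 / 1500 = 1326.38

1326.38 Hz


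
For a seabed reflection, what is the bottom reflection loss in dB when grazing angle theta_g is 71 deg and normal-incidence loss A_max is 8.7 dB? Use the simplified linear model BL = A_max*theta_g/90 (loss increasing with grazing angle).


BL = A_max * theta_g / 90 = 8.7 * 71 / 90 = 6.86

6.86 dB


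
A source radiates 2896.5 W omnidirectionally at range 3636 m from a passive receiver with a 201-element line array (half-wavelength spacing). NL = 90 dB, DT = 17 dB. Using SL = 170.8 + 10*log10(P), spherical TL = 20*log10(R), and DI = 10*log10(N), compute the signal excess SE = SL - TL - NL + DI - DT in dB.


50.24 dB


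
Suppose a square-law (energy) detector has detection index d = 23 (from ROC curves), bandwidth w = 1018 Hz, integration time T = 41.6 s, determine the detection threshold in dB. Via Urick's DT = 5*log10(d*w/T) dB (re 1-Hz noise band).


DT = 5*log10(d*w/T) = 5*log10(23 * 1018 / 41.6) = 5*log10(562.84) = 13.75

13.75 dB


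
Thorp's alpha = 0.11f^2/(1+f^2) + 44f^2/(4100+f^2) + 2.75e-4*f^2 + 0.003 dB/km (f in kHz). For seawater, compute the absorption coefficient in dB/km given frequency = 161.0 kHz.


45.232 dB/km


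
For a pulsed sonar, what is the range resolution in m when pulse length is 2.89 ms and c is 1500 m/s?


dR = c*tau/2 = 1500 * 2.89e-3 / 2 = 2.1675

2.1675 m


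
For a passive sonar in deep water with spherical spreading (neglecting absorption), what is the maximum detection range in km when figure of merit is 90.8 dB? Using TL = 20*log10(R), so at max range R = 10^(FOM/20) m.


34.67 km


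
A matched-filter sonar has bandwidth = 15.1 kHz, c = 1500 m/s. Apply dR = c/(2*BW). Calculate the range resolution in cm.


dR = c/(2*BW) = 1500 / (2 * 15.1e3) = 0.0497 m = 4.97 cm

4.97 cm


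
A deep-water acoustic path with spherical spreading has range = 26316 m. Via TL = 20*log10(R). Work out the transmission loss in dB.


TL = 20*log10(26316) = 88.4

88.4 dB


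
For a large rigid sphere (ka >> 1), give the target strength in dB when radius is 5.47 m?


8.74 dB


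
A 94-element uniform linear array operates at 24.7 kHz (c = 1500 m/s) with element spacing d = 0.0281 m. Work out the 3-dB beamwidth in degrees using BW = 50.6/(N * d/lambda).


1.16 deg


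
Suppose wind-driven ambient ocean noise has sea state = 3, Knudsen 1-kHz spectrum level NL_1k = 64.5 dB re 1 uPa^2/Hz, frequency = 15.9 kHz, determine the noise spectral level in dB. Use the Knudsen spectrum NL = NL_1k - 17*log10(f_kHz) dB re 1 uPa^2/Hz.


NL = NL_1k - 17*log10(f_kHz) = 64.5 - 17*log10(15.9) = 64.5 - (20.42) = 44.08

44.08 dB


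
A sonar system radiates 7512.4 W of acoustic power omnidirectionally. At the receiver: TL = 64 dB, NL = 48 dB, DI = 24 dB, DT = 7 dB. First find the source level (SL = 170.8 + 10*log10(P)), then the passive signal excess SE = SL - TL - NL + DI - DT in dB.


Step 1: SL = 170.8 + 10*log10(7512.4) = 209.56 dB
Step 2: SE = SL - TL - NL + DI - DT = 209.56 - 64 - 48 + 24 - 7 = 114.56

114.56 dB


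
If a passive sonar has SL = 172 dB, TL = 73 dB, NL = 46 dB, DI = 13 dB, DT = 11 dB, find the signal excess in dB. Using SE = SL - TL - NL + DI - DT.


SE = SL - TL - NL + DI - DT = 172 - 73 - 46 + 13 - 11 = 55

55 dB


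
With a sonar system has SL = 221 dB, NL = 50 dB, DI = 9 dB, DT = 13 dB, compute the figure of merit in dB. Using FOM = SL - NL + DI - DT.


FOM = SL - NL + DI - DT = 221 - 50 + 9 - 13 = 167

167 dB


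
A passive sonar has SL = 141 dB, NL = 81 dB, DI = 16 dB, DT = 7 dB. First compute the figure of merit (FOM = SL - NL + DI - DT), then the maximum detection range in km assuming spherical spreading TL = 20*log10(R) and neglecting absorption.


Step 1: FOM = SL - NL + DI - DT = 141 - 81 + 16 - 7 = 69 dB
Step 2: at max range FOM = TL = 20*log10(R), so R = 10^(69/20) = 2818.38 m = 2.82 km

2.82 km


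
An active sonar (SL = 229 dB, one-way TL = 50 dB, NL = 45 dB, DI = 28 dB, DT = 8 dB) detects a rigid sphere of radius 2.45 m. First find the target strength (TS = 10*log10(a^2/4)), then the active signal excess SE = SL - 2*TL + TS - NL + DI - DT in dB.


Step 1: TS = 10*log10(2.45^2/4) = 1.76 dB
Step 2: SE = SL - 2*TL + TS - NL + DI - DT = 229 - 2*50 + (1.76) - 45 + 28 - 8 = 105.76

105.76 dB


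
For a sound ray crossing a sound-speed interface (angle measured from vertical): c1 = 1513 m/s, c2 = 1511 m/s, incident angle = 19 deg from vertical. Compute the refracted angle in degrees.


18.97 deg


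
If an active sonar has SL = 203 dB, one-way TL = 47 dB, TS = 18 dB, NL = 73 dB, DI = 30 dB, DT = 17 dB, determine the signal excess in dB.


67 dB


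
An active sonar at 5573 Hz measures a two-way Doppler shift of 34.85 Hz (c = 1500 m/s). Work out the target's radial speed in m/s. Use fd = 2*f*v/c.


From fd = 2*f*v/c, v = c*fd/(2*f) = 1500 * 34.85 / (2*5573) = 4.69

4.69 m/s


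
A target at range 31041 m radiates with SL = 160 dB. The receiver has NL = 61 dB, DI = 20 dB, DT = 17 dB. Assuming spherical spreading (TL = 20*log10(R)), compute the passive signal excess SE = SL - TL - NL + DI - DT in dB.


Step 1: TL = 20*log10(31041) = 89.84 dB
Step 2: SE = 160 - 89.84 - 61 + 20 - 17 = 12.16

12.16 dB


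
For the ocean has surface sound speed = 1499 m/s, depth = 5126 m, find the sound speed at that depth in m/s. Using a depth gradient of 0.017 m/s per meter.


1586.142 m/s


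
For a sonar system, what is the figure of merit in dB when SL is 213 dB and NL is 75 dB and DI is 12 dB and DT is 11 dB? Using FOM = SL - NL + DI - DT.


FOM = SL - NL + DI - DT = 213 - 75 + 12 - 11 = 139

139 dB


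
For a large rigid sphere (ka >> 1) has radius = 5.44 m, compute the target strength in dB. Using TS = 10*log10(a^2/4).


TS = 10*log10(5.44^2 / 4) = 10*log10(7.3984) = 8.69

8.69 dB


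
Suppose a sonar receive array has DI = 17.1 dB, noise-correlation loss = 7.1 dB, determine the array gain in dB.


AG = DI - L_corr = 17.1 - 7.1 = 10.0

10.0 dB


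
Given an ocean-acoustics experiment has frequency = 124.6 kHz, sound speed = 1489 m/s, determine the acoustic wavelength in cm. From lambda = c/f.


lambda = c/f = 1489 / 124600 = 0.012 m = 1.2 cm

1.2 cm


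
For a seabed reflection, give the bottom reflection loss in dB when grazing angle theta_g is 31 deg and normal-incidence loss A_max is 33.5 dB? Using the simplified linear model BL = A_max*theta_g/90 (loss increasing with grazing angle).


BL = A_max * theta_g / 90 = 33.5 * 31 / 90 = 11.54

11.54 dB


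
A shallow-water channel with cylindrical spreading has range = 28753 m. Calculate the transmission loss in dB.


TL = 10*log10(28753) = 44.59

44.59 dB


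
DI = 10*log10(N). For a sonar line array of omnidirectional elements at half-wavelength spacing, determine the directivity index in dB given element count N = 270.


DI = 10*log10(270) = 24.31

24.31 dB


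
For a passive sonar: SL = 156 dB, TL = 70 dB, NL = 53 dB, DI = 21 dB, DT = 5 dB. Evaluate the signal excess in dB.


49 dB


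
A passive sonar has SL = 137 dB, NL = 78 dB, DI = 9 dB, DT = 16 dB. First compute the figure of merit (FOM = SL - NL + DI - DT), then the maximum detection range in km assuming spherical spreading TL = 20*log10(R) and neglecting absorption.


Step 1: FOM = SL - NL + DI - DT = 137 - 78 + 9 - 16 = 52 dB
Step 2: at max range FOM = TL = 20*log10(R), so R = 10^(52/20) = 398.11 m = 0.4 km

0.4 km


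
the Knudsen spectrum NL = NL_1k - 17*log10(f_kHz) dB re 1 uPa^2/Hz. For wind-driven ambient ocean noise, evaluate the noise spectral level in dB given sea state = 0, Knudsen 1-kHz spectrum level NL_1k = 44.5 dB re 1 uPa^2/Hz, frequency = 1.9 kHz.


NL = NL_1k - 17*log10(f_kHz) = 44.5 - 17*log10(1.9) = 44.5 - (4.74) = 39.76

39.76 dB


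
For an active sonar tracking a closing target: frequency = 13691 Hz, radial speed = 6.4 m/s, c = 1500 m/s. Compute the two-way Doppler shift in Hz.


fd = 2*f*v/c = 2 * 13691 * 6.4 / 1500 = 116.83

116.83 Hz


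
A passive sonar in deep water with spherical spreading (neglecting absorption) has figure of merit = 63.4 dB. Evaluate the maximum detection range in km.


1.48 km


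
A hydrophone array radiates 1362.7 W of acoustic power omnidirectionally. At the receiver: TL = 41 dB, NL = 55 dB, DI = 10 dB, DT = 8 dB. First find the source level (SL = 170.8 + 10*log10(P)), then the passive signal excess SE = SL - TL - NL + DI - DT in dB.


Step 1: SL = 170.8 + 10*log10(1362.7) = 202.14 dB
Step 2: SE = SL - TL - NL + DI - DT = 202.14 - 41 - 55 + 10 - 8 = 108.14

108.14 dB


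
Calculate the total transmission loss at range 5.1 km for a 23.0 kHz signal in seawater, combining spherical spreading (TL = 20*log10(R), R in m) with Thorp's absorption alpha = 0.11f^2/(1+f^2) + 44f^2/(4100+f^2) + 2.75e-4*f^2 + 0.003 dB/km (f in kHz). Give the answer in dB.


Step 1 (Thorp): alpha = 0.11*529.0/(1+529.0) + 44*529.0/(4100+529.0) + 2.75e-4*529.0 + 0.003 = 5.2866 dB/km
Step 2: TL_spread = 20*log10(5100) = 74.15 dB
Step 3: TL_abs = alpha*R = 5.2866 * 5.1 = 26.96 dB
Step 4: TL_total = 74.15 + 26.96 = 101.11

101.11 dB


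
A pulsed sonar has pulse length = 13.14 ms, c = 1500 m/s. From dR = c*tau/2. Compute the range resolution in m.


dR = c*tau/2 = 1500 * 13.14e-3 / 2 = 9.855

9.855 m


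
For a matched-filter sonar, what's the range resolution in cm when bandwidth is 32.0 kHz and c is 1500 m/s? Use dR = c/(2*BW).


dR = c/(2*BW) = 1500 / (2 * 32.0e3) = 0.0234 m = 2.34 cm

2.34 cm


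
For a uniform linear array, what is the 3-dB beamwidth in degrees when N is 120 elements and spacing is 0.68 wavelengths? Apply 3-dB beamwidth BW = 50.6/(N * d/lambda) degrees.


0.62 deg


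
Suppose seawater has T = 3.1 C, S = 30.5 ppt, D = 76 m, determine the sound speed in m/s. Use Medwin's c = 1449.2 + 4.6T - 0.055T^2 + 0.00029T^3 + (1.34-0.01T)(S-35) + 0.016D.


c = 1449.2 + 4.6*3.1 - 0.055*3.1^2 + 0.00029*3.1^3 + (1.34 - 0.01*3.1)*(30.5 - 35) + 0.016*76 = 1458.27

1458.27 m/s


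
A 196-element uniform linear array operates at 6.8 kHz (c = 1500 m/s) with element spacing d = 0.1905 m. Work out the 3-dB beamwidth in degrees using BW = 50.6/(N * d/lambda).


0.3 deg


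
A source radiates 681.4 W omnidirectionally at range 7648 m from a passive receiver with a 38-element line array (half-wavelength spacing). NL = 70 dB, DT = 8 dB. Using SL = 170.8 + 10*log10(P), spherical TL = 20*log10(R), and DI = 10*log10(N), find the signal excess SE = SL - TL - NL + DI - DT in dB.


Step 1: SL = 170.8 + 10*log10(681.4) = 199.13 dB
Step 2: TL = 20*log10(7648) = 77.67 dB
Step 3: DI = 10*log10(38) = 15.8 dB
Step 4: SE = SL - TL - NL + DI - DT = 199.13 - 77.67 - 70 + 15.8 - 8 = 59.26

59.26 dB


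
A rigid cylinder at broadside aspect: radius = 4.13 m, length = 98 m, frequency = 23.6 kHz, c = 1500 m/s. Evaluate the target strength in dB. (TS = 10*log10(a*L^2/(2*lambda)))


54.94 dB


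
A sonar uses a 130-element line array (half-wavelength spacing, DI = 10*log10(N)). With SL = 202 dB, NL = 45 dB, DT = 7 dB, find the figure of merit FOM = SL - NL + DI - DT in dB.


Step 1: DI = 10*log10(130) = 21.14 dB
Step 2: FOM = SL - NL + DI - DT = 202 - 45 + 21.14 - 7 = 171.14

171.14 dB


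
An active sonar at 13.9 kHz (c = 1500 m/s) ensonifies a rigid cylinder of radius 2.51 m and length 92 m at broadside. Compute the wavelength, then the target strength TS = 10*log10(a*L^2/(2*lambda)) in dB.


Step 1: lambda = c/f = 1500/13900 = 0.10791 m
Step 2: TS = 10*log10(a*L^2/(2*lambda)) = 10*log10(2.51*92^2/(2*0.10791)) = 49.93

49.93 dB


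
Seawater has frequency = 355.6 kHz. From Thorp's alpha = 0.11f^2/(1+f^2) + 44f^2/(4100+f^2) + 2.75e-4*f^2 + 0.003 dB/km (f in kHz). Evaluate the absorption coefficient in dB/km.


77.505 dB/km


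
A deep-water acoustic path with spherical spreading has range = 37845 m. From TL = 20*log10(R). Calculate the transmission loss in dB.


TL = 20*log10(37845) = 91.56

91.56 dB


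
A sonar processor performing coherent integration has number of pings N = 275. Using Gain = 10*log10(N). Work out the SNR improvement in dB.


Gain = 10*log10(275) = 24.39

24.39 dB


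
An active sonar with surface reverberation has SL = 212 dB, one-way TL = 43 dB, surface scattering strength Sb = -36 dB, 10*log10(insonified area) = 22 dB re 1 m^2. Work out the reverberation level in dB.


RL = SL - 2*TL + Sb + 10*log10(A) = 212 - 2*43 + (-36) + 22 = 112

112 dB


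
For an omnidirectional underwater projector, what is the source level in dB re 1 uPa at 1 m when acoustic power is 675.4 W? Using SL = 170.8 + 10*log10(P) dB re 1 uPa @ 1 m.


SL = 170.8 + 10*log10(675.4) = 170.8 + 28.3 = 199.1

199.1 dB


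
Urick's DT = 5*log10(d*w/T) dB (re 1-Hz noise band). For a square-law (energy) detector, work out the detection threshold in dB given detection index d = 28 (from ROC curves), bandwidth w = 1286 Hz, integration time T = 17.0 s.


16.63 dB


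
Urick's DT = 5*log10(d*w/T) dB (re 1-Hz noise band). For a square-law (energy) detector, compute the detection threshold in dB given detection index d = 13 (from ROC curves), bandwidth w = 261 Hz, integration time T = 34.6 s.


DT = 5*log10(d*w/T) = 5*log10(13 * 261 / 34.6) = 5*log10(98.06) = 9.96

9.96 dB


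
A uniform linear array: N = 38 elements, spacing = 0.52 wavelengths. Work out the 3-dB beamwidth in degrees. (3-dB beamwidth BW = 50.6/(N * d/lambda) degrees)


BW = 50.6 / (38 * 0.52) = 50.6 / 19.76 = 2.56

2.56 deg


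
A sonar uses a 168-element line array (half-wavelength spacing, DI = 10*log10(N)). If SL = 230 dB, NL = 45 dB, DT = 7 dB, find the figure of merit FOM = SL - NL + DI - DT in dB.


200.25 dB


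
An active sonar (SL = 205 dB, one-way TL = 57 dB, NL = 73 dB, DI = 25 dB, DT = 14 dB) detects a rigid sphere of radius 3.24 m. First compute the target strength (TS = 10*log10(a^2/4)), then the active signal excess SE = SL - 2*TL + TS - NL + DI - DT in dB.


Step 1: TS = 10*log10(3.24^2/4) = 4.19 dB
Step 2: SE = SL - 2*TL + TS - NL + DI - DT = 205 - 2*57 + (4.19) - 73 + 25 - 14 = 33.19

33.19 dB


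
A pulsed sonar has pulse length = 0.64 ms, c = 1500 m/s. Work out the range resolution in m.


dR = c*tau/2 = 1500 * 0.64e-3 / 2 = 0.48

0.48 m


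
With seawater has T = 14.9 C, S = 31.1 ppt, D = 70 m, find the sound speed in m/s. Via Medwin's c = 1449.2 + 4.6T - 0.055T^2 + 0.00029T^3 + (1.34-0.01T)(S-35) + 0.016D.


c = 1449.2 + 4.6*14.9 - 0.055*14.9^2 + 0.00029*14.9^3 + (1.34 - 0.01*14.9)*(31.1 - 35) + 0.016*70 = 1502.96

1502.96 m/s


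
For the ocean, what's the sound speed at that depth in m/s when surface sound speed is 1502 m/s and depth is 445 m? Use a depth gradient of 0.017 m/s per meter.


c = 1502 + 0.017 * 445 = 1509.565

1509.565 m/s


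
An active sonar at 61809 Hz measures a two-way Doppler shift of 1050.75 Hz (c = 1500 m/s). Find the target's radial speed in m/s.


12.75 m/s


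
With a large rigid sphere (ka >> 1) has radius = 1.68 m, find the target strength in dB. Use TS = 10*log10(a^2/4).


-1.51 dB


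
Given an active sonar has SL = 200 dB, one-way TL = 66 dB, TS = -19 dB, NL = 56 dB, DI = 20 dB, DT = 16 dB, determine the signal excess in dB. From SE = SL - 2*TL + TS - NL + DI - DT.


SE = SL - 2*TL + TS - NL + DI - DT = 200 - 2*66 + (-19) - 56 + 20 - 16 = -3

-3 dB


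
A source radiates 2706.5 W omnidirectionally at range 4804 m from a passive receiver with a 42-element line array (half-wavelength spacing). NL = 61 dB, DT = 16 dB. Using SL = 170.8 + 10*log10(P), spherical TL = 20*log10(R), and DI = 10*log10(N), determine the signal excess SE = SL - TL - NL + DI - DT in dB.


Step 1: SL = 170.8 + 10*log10(2706.5) = 205.12 dB
Step 2: TL = 20*log10(4804) = 73.63 dB
Step 3: DI = 10*log10(42) = 16.23 dB
Step 4: SE = SL - TL - NL + DI - DT = 205.12 - 73.63 - 61 + 16.23 - 16 = 70.72

70.72 dB


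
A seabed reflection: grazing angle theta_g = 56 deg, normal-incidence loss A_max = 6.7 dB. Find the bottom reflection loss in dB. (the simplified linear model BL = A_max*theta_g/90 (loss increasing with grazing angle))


4.17 dB


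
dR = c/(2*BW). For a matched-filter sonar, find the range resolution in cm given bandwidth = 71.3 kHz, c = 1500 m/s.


1.05 cm


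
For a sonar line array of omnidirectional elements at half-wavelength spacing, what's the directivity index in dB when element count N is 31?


DI = 10*log10(31) = 14.91

14.91 dB


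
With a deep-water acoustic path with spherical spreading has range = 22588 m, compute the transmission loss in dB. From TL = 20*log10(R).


TL = 20*log10(22588) = 87.08

87.08 dB


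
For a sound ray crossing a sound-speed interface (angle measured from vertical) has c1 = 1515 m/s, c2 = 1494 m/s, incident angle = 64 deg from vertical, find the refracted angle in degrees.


sin(theta2) = (c2/c1)*sin(theta1) = (1494/1515)*sin(64 deg) = 0.88634
theta2 = arcsin(0.88634) = 62.42

62.42 deg


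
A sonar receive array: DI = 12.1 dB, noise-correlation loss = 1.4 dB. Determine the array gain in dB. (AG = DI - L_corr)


AG = DI - L_corr = 12.1 - 1.4 = 10.7

10.7 dB


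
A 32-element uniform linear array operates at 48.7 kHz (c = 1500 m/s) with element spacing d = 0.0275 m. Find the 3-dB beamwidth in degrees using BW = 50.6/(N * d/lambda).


1.77 deg


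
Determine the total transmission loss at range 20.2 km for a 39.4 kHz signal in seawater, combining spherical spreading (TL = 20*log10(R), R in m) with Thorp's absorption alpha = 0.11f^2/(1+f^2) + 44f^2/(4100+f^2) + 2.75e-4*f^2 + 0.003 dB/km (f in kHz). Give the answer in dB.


Step 1 (Thorp): alpha = 0.11*1552.36/(1+1552.36) + 44*1552.36/(4100+1552.36) + 2.75e-4*1552.36 + 0.003 = 12.624 dB/km
Step 2: TL_spread = 20*log10(20200) = 86.11 dB
Step 3: TL_abs = alpha*R = 12.624 * 20.2 = 255.0 dB
Step 4: TL_total = 86.11 + 255.0 = 341.11

341.11 dB


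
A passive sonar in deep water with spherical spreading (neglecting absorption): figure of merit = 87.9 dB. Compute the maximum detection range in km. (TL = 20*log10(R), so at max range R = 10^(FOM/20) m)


At max range FOM = TL, so 20*log10(R) = 87.9
R = 10^(87.9/20) = 24831.33 m = 24.83 km

24.83 km


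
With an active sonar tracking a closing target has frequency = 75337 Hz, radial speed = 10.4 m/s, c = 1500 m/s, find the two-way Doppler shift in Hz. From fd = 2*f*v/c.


fd = 2*f*v/c = 2 * 75337 * 10.4 / 1500 = 1044.67

1044.67 Hz


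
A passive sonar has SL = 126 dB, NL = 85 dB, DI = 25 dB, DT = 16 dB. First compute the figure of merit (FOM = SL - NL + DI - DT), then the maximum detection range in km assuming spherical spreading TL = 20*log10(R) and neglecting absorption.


Step 1: FOM = SL - NL + DI - DT = 126 - 85 + 25 - 16 = 50 dB
Step 2: at max range FOM = TL = 20*log10(R), so R = 10^(50/20) = 316.23 m = 0.32 km

0.32 km


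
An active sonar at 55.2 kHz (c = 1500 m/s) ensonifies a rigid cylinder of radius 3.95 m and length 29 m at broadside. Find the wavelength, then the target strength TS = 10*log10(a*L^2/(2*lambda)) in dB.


Step 1: lambda = c/f = 1500/55200 = 0.02717 m
Step 2: TS = 10*log10(a*L^2/(2*lambda)) = 10*log10(3.95*29^2/(2*0.02717)) = 47.86

47.86 dB


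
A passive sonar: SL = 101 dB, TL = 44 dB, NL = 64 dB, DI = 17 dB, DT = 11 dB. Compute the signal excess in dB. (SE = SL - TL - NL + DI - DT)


-1 dB


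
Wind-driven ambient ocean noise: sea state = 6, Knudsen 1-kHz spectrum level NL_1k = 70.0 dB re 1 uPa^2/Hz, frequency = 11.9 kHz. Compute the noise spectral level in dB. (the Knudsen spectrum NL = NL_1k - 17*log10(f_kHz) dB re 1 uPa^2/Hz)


NL = NL_1k - 17*log10(f_kHz) = 70.0 - 17*log10(11.9) = 70.0 - (18.28) = 51.72

51.72 dB


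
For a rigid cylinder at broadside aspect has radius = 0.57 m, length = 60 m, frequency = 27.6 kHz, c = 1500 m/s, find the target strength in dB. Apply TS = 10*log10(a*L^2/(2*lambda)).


lambda = 1500/27600 = 0.05435 m
TS = 10*log10(0.57*60^2/(2*0.05435)) = 42.76

42.76 dB


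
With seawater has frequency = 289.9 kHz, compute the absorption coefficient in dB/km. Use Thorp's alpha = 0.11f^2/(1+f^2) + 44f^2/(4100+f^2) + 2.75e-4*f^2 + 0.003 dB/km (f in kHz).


f^2 = 84042.01
alpha = 0.11*84042.01/(1+84042.01) + 44*84042.01/(4100+84042.01) + 2.75e-4*84042.01 + 0.003 = 65.178

65.178 dB/km


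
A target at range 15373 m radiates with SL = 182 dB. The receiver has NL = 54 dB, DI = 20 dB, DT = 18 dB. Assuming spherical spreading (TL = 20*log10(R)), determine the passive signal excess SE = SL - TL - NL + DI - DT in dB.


46.26 dB


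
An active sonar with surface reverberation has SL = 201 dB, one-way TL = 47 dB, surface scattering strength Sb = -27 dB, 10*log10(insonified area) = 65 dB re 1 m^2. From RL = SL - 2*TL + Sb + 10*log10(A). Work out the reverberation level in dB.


RL = SL - 2*TL + Sb + 10*log10(A) = 201 - 2*47 + (-27) + 65 = 145

145 dB


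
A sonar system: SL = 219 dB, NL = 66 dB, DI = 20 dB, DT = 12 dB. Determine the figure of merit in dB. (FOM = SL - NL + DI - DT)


FOM = SL - NL + DI - DT = 219 - 66 + 20 - 12 = 161

161 dB


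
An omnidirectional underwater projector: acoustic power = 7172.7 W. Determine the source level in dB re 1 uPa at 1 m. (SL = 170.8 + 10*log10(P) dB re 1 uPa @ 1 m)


SL = 170.8 + 10*log10(7172.7) = 170.8 + 38.56 = 209.36

209.36 dB


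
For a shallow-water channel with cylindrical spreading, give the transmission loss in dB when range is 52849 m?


TL = 10*log10(52849) = 47.23

47.23 dB


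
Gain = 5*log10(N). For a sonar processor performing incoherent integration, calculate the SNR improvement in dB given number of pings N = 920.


14.82 dB


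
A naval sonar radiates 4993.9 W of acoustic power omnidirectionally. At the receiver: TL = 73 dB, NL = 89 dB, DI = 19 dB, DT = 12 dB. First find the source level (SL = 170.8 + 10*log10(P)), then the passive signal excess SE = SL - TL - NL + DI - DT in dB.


Step 1: SL = 170.8 + 10*log10(4993.9) = 207.78 dB
Step 2: SE = SL - TL - NL + DI - DT = 207.78 - 73 - 89 + 19 - 12 = 52.78

52.78 dB


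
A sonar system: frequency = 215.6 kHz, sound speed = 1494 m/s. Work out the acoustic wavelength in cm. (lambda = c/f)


lambda = c/f = 1494 / 215600 = 0.0069 m = 0.69 cm

0.69 cm


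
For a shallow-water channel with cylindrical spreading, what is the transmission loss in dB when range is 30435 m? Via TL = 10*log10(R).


TL = 10*log10(30435) = 44.83

44.83 dB


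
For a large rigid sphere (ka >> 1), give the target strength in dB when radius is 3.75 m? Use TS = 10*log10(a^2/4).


5.46 dB


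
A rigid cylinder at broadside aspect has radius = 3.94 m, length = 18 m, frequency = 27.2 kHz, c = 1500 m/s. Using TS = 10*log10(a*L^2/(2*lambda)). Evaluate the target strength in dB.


lambda = 1500/27200 = 0.05515 m
TS = 10*log10(3.94*18^2/(2*0.05515)) = 40.63

40.63 dB


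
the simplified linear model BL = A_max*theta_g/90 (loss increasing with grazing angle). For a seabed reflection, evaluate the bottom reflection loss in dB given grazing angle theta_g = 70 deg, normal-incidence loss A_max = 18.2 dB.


BL = A_max * theta_g / 90 = 18.2 * 70 / 90 = 14.16

14.16 dB


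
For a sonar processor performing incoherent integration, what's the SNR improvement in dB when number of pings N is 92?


Gain = 5*log10(92) = 9.82

9.82 dB


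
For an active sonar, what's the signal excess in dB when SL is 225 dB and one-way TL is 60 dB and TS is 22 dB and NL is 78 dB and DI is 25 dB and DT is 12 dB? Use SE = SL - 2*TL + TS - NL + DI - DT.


62 dB


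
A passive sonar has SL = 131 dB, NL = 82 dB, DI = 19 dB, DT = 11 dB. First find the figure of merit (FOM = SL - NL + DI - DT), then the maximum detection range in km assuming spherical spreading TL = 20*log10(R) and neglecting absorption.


Step 1: FOM = SL - NL + DI - DT = 131 - 82 + 19 - 11 = 57 dB
Step 2: at max range FOM = TL = 20*log10(R), so R = 10^(57/20) = 707.95 m = 0.71 km

0.71 km


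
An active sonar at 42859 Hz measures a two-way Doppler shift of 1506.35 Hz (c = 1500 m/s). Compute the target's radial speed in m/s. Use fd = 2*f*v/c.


From fd = 2*f*v/c, v = c*fd/(2*f) = 1500 * 1506.35 / (2*42859) = 26.36

26.36 m/s


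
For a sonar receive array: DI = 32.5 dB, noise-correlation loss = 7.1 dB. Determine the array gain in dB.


AG = DI - L_corr = 32.5 - 7.1 = 25.4

25.4 dB


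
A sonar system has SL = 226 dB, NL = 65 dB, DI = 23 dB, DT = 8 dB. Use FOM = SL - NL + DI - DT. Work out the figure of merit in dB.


FOM = SL - NL + DI - DT = 226 - 65 + 23 - 8 = 176

176 dB


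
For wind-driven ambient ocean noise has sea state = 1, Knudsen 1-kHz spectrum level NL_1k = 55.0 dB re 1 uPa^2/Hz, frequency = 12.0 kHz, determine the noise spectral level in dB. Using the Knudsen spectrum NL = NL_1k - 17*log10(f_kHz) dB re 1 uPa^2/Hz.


NL = NL_1k - 17*log10(f_kHz) = 55.0 - 17*log10(12.0) = 55.0 - (18.35) = 36.65

36.65 dB


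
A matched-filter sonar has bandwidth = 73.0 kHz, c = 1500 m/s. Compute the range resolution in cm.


1.03 cm


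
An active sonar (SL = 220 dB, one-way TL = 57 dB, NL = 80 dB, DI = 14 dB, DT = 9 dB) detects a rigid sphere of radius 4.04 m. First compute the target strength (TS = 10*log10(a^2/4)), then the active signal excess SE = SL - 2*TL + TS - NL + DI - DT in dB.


Step 1: TS = 10*log10(4.04^2/4) = 6.11 dB
Step 2: SE = SL - 2*TL + TS - NL + DI - DT = 220 - 2*57 + (6.11) - 80 + 14 - 9 = 37.11

37.11 dB


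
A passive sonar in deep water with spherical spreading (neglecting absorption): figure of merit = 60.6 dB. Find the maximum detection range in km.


1.07 km


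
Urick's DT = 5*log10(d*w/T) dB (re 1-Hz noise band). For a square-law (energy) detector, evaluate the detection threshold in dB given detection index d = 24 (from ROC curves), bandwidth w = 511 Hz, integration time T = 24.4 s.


DT = 5*log10(d*w/T) = 5*log10(24 * 511 / 24.4) = 5*log10(502.62) = 13.51

13.51 dB


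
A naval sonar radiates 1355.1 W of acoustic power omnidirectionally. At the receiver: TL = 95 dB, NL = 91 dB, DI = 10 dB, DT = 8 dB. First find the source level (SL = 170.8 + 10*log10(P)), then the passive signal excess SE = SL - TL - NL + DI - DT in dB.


Step 1: SL = 170.8 + 10*log10(1355.1) = 202.12 dB
Step 2: SE = SL - TL - NL + DI - DT = 202.12 - 95 - 91 + 10 - 8 = 18.12

18.12 dB


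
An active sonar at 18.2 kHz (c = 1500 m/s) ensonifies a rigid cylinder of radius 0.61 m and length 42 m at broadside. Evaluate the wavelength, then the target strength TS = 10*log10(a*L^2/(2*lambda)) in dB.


Step 1: lambda = c/f = 1500/18200 = 0.08242 m
Step 2: TS = 10*log10(a*L^2/(2*lambda)) = 10*log10(0.61*42^2/(2*0.08242)) = 38.15

38.15 dB


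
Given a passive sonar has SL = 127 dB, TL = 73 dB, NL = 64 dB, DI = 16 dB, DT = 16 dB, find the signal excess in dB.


SE = SL - TL - NL + DI - DT = 127 - 73 - 64 + 16 - 16 = -10

-10 dB


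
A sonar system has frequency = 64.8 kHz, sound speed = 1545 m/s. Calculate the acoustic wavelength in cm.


lambda = c/f = 1545 / 64800 = 0.0238 m = 2.38 cm

2.38 cm


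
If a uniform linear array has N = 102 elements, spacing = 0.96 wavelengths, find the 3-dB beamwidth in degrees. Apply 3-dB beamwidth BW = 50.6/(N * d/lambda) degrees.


BW = 50.6 / (102 * 0.96) = 50.6 / 97.92 = 0.52

0.52 deg


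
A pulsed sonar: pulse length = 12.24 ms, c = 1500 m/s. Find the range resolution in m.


dR = c*tau/2 = 1500 * 12.24e-3 / 2 = 9.18

9.18 m


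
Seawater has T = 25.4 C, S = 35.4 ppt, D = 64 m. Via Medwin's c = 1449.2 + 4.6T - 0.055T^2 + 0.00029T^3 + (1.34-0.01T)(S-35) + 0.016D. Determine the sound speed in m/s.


c = 1449.2 + 4.6*25.4 - 0.055*25.4^2 + 0.00029*25.4^3 + (1.34 - 0.01*25.4)*(35.4 - 35) + 0.016*64 = 1536.77

1536.77 m/s


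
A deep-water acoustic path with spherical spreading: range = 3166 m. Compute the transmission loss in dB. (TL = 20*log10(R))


70.01 dB


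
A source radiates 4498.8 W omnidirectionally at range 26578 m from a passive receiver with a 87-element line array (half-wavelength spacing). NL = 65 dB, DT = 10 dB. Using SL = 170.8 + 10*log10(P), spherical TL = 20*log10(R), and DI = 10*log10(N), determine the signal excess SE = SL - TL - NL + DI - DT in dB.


Step 1: SL = 170.8 + 10*log10(4498.8) = 207.33 dB
Step 2: TL = 20*log10(26578) = 88.49 dB
Step 3: DI = 10*log10(87) = 19.4 dB
Step 4: SE = SL - TL - NL + DI - DT = 207.33 - 88.49 - 65 + 19.4 - 10 = 63.24

63.24 dB


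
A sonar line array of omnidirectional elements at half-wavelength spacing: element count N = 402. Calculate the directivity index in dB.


DI = 10*log10(402) = 26.04

26.04 dB


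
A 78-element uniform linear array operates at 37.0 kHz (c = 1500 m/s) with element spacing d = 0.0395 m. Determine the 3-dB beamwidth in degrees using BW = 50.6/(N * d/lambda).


Step 1: lambda = 1500/37000 = 0.04054 m
Step 2: d/lambda = 0.0395/0.04054 = 0.9743
Step 3: BW = 50.6/(N * d/lambda) = 50.6/(78 * 0.9743) = 0.67

0.67 deg


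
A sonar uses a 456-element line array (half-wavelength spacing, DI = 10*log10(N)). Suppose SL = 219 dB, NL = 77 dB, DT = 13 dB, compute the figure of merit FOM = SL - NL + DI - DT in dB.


155.59 dB


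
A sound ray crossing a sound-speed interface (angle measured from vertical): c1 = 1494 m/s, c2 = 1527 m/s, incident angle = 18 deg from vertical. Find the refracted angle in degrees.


sin(theta2) = (c2/c1)*sin(theta1) = (1527/1494)*sin(18 deg) = 0.31584
theta2 = arcsin(0.31584) = 18.41

18.41 deg


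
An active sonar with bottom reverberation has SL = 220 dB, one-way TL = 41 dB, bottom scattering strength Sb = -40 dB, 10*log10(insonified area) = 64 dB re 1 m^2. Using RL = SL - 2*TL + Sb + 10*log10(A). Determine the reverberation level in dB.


RL = SL - 2*TL + Sb + 10*log10(A) = 220 - 2*41 + (-40) + 64 = 162

162 dB


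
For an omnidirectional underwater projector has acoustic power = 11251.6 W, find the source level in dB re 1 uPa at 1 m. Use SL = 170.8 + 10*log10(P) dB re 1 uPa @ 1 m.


SL = 170.8 + 10*log10(11251.6) = 170.8 + 40.51 = 211.31

211.31 dB


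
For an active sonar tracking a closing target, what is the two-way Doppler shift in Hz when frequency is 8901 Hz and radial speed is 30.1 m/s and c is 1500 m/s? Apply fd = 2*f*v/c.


357.23 Hz


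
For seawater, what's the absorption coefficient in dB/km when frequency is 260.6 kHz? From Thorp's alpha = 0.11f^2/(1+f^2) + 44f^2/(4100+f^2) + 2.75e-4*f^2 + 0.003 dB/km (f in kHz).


60.284 dB/km


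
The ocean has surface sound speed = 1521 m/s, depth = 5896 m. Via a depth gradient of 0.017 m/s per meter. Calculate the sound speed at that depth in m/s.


c = 1521 + 0.017 * 5896 = 1621.232

1621.232 m/s


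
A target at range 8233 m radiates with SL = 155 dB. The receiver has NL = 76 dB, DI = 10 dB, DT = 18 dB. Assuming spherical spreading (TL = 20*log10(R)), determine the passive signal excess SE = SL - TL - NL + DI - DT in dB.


Step 1: TL = 20*log10(8233) = 78.31 dB
Step 2: SE = 155 - 78.31 - 76 + 10 - 18 = -7.31

-7.31 dB


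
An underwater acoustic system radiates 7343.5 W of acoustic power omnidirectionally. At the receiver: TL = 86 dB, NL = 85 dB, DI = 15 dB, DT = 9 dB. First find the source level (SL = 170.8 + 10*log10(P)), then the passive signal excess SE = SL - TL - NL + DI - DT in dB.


Step 1: SL = 170.8 + 10*log10(7343.5) = 209.46 dB
Step 2: SE = SL - TL - NL + DI - DT = 209.46 - 86 - 85 + 15 - 9 = 44.46

44.46 dB


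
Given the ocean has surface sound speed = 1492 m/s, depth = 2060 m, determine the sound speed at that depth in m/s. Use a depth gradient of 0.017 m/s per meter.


c = 1492 + 0.017 * 2060 = 1527.02

1527.02 m/s


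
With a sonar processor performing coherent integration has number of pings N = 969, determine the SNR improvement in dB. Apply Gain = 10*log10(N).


29.86 dB


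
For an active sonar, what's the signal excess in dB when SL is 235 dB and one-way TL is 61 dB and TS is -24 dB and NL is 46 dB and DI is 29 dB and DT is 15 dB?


SE = SL - 2*TL + TS - NL + DI - DT = 235 - 2*61 + (-24) - 46 + 29 - 15 = 57

57 dB


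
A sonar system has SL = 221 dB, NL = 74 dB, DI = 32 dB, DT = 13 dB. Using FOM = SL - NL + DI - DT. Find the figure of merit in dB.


FOM = SL - NL + DI - DT = 221 - 74 + 32 - 13 = 166

166 dB


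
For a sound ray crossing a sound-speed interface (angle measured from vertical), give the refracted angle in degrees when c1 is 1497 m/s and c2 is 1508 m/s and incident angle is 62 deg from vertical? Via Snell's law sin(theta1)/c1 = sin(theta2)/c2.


sin(theta2) = (c2/c1)*sin(theta1) = (1508/1497)*sin(62 deg) = 0.88944
theta2 = arcsin(0.88944) = 62.8

62.8 deg


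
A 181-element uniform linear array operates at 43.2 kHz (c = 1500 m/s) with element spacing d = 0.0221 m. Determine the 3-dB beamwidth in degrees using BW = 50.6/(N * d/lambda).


Step 1: lambda = 1500/43200 = 0.03472 m
Step 2: d/lambda = 0.0221/0.03472 = 0.6365
Step 3: BW = 50.6/(N * d/lambda) = 50.6/(181 * 0.6365) = 0.44

0.44 deg


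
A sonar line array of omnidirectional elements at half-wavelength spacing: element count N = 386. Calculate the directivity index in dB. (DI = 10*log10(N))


25.87 dB


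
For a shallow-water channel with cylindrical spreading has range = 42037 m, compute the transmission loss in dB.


46.24 dB


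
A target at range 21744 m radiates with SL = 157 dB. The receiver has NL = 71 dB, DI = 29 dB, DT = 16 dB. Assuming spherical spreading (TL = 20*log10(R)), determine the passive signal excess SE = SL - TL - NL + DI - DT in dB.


Step 1: TL = 20*log10(21744) = 86.75 dB
Step 2: SE = 157 - 86.75 - 71 + 29 - 16 = 12.25

12.25 dB


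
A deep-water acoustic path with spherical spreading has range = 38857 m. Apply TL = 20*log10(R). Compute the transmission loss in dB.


TL = 20*log10(38857) = 91.79

91.79 dB


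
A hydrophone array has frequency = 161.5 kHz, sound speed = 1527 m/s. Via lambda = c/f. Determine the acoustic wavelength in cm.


lambda = c/f = 1527 / 161500 = 0.0095 m = 0.95 cm

0.95 cm


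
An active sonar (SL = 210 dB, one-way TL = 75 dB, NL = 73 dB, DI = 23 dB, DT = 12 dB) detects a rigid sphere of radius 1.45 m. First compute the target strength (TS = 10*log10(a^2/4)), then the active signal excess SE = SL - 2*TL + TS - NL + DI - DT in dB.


Step 1: TS = 10*log10(1.45^2/4) = -2.79 dB
Step 2: SE = SL - 2*TL + TS - NL + DI - DT = 210 - 2*75 + (-2.79) - 73 + 23 - 12 = -4.79

-4.79 dB


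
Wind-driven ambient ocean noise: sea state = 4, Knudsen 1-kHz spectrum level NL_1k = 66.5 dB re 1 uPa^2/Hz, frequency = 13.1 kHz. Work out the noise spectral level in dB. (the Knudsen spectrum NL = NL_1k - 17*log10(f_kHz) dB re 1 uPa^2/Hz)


47.51 dB


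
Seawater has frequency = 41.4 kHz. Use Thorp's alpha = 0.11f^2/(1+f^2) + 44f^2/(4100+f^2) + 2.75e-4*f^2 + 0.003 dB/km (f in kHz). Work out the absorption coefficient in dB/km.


f^2 = 1713.96
alpha = 0.11*1713.96/(1+1713.96) + 44*1713.96/(4100+1713.96) + 2.75e-4*1713.96 + 0.003 = 13.556

13.556 dB/km


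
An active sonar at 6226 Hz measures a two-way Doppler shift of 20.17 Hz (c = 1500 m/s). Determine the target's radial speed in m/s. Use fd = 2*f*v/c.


From fd = 2*f*v/c, v = c*fd/(2*f) = 1500 * 20.17 / (2*6226) = 2.43

2.43 m/s


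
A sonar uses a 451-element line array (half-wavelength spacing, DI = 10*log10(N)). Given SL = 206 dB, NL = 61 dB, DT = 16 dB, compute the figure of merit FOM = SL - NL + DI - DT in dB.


Step 1: DI = 10*log10(451) = 26.54 dB
Step 2: FOM = SL - NL + DI - DT = 206 - 61 + 26.54 - 16 = 155.54

155.54 dB


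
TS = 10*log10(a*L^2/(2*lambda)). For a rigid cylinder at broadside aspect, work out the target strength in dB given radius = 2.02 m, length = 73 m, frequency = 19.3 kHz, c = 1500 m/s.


lambda = 1500/19300 = 0.07772 m
TS = 10*log10(2.02*73^2/(2*0.07772)) = 48.4

48.4 dB


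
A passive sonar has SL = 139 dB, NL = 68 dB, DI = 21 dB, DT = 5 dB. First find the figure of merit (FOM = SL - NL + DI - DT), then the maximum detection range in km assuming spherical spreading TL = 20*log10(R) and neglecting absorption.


Step 1: FOM = SL - NL + DI - DT = 139 - 68 + 21 - 5 = 87 dB
Step 2: at max range FOM = TL = 20*log10(R), so R = 10^(87/20) = 22387.21 m = 22.39 km

22.39 km


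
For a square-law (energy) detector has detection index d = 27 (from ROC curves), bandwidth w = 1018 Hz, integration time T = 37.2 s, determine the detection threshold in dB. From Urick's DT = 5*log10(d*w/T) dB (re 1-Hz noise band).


DT = 5*log10(d*w/T) = 5*log10(27 * 1018 / 37.2) = 5*log10(738.87) = 14.34

14.34 dB


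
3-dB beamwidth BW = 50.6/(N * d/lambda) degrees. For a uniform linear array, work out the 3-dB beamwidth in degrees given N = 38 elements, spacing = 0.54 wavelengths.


BW = 50.6 / (38 * 0.54) = 50.6 / 20.52 = 2.47

2.47 deg


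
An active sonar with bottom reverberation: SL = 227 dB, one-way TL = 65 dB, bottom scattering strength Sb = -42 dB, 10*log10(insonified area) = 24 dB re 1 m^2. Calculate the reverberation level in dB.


79 dB


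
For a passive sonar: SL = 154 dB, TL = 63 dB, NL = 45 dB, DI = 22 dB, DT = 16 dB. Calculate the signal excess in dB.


SE = SL - TL - NL + DI - DT = 154 - 63 - 45 + 22 - 16 = 52

52 dB


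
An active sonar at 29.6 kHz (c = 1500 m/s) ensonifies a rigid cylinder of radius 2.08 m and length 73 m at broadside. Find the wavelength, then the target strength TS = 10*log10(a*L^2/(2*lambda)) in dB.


Step 1: lambda = c/f = 1500/29600 = 0.05068 m
Step 2: TS = 10*log10(a*L^2/(2*lambda)) = 10*log10(2.08*73^2/(2*0.05068)) = 50.39

50.39 dB


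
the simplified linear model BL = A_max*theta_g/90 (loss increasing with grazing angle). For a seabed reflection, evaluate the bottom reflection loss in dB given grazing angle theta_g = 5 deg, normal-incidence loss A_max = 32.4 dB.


1.8 dB


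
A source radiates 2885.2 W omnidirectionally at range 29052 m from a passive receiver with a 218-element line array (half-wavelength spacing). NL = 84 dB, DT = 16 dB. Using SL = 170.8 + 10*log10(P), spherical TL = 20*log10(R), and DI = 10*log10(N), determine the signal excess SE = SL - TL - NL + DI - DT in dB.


39.52 dB


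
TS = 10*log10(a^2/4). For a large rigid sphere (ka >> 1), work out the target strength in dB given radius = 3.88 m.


TS = 10*log10(3.88^2 / 4) = 10*log10(3.7636) = 5.76

5.76 dB


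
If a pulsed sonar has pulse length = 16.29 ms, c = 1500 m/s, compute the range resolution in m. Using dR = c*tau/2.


dR = c*tau/2 = 1500 * 16.29e-3 / 2 = 12.2175

12.2175 m
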